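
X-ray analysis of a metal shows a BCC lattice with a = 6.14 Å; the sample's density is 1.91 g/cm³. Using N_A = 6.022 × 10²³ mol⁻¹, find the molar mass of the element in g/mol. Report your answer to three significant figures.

A BCC cell has Z = 2 atoms; a = 6.140 × 10^-8 cm.
M = ρ·N_A·a³/Z = 1.91 × 6.022 × 10²³ × 2.315 × 10^-22 / 2 = 133 g/mol.

133 g/mol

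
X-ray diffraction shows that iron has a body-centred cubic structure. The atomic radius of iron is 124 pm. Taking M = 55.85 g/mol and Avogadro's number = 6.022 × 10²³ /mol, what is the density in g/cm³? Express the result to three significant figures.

7.90 g/cm³

In a BCC lattice, atoms touch along the body diagonal, so √3·a = 4r, giving a = 286.4 pm = 2.864 × 10^-8 cm.
With Z = 2, ρ = Z·M/(N_A·a³) = 2 × 55.85 / (6.022 × 10²³ × 2.348 × 10^-23) = 7.899 g/cm³.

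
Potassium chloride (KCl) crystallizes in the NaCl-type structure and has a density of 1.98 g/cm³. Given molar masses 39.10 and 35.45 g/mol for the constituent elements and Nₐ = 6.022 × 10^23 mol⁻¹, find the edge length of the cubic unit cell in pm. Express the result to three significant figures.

630 pm

M(KCl) = 74.55 g/mol; Z = 4 formula units per cell.
a³ = Z·M/(N_A·ρ) = 4 × 74.55 / (6.022 × 10²³ × 1.98) = 2.501 × 10^-22 cm³, so a = 6.300 × 10^-8 cm = 630 pm.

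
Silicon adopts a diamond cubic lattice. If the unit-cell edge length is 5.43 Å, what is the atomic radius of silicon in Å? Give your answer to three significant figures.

In a diamond cubic lattice, nearest neighbors lie along the body diagonal with √3·a = 8r.
r = √3·a/8 = 1.7321 × 5.43 / 8 = 1.18 Å.

1.18 Å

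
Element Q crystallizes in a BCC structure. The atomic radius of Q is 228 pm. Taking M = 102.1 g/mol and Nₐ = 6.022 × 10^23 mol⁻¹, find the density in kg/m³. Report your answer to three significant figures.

In a BCC lattice, atoms touch along the body diagonal, so √3·a = 4r, giving a = 526.5 pm = 5.265 × 10^-8 cm.
With Z = 2, ρ = Z·M/(N_A·a³) = 2 × 102.1 / (6.022 × 10²³ × 1.460 × 10^-22) = 2.323 g/cm³ = 2320 kg/m³.

2320 kg/m³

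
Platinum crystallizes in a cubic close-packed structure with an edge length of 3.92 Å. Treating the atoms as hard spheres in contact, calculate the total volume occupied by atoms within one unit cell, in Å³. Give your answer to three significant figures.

44.6 Å³

In an FCC lattice atoms touch along the face diagonal, so √2·a = 4r, so r = 0.3536a = 1.386 Å.
V_atoms = Z × (4/3)πr³ = 4 × (4/3)π × (1.386)³ = 44.6 Å³.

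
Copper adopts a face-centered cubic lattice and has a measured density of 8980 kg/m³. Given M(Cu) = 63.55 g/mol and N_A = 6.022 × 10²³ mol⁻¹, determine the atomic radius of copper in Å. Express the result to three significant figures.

1.28 Å

For an FCC cell (Z = 4), a³ = Z·M/(N_A·ρ) = 4 × 63.55 / (6.022 × 10²³ × 8.980) = 4.701 × 10^-23 cm³, so a = 3.609 × 10^-8 cm = 3.609 Å.
Atoms touch along the face diagonal, so √2·a = 4r, so r = 0.3536 × a = 1.28 Å.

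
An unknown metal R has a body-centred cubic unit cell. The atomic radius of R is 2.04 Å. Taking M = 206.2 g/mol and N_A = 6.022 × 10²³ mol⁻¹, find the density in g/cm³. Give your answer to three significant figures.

In a BCC lattice, atoms touch along the body diagonal, so √3·a = 4r, giving a = 4.711 Å = 4.711 × 10^-8 cm.
With Z = 2, ρ = Z·M/(N_A·a³) = 2 × 206.2 / (6.022 × 10²³ × 1.046 × 10^-22) = 6.549 g/cm³.

6.55 g/cm³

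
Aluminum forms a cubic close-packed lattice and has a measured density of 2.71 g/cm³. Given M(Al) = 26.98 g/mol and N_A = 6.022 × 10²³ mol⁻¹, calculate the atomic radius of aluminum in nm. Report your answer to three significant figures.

For an FCC cell (Z = 4), a³ = Z·M/(N_A·ρ) = 4 × 26.98 / (6.022 × 10²³ × 2.710) = 6.613 × 10^-23 cm³, so a = 4.044 × 10^-8 cm = 0.4044 nm.
Atoms touch along the face diagonal, so √2·a = 4r, so r = 0.3536 × a = 0.143 nm.

0.143 nm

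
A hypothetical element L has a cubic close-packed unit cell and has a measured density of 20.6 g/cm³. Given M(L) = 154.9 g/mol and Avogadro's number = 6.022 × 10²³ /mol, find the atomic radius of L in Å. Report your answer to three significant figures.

1.30 Å

For an FCC cell (Z = 4), a³ = Z·M/(N_A·ρ) = 4 × 154.9 / (6.022 × 10²³ × 20.60) = 4.995 × 10^-23 cm³, so a = 3.683 × 10^-8 cm = 3.683 Å.
Atoms touch along the face diagonal, so √2·a = 4r, so r = 0.3536 × a = 1.30 Å.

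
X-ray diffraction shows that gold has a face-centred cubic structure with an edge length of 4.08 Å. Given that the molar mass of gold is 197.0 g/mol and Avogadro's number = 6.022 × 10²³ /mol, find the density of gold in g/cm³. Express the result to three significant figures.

19.3 g/cm³

An FCC unit cell contains Z = 4 atoms.
Cell volume: a³ = (4.08 Å)³ = (4.080 × 10^-8 cm)³ = 6.792 × 10^-23 cm³.
ρ = Z·M/(N_A·a³) = 4 × 197.0 / (6.022 × 10²³ × 6.792 × 10^-23) = 19.27 g/cm³.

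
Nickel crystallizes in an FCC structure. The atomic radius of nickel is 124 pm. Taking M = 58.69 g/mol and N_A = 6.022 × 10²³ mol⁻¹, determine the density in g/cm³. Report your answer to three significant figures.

9.04 g/cm³

In an FCC lattice, atoms touch along the face diagonal, so √2·a = 4r, giving a = 350.7 pm = 3.507 × 10^-8 cm.
With Z = 4, ρ = Z·M/(N_A·a³) = 4 × 58.69 / (6.022 × 10²³ × 4.314 × 10^-23) = 9.036 g/cm³.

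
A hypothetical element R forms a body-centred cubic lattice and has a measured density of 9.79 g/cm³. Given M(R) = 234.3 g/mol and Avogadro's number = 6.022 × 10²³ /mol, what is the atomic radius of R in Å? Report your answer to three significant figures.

For a BCC cell (Z = 2), a³ = Z·M/(N_A·ρ) = 2 × 234.3 / (6.022 × 10²³ × 9.790) = 7.948 × 10^-23 cm³, so a = 4.300 × 10^-8 cm = 4.300 Å.
Atoms touch along the body diagonal, so √3·a = 4r, so r = 0.4330 × a = 1.86 Å.

1.86 Å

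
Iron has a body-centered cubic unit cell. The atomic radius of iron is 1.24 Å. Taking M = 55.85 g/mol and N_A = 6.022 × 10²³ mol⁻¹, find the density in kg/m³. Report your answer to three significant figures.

In a BCC lattice, atoms touch along the body diagonal, so √3·a = 4r, giving a = 2.864 Å = 2.864 × 10^-8 cm.
With Z = 2, ρ = Z·M/(N_A·a³) = 2 × 55.85 / (6.022 × 10²³ × 2.348 × 10^-23) = 7.899 g/cm³ = 7900 kg/m³.

7900 kg/m³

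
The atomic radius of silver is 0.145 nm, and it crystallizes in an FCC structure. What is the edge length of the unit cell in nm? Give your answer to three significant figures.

0.410 nm

In an FCC lattice, atoms touch along the face diagonal, so √2·a = 4r.
a = 4r/√2 = 4 × 0.145 / 1.4142 = 0.410 nm.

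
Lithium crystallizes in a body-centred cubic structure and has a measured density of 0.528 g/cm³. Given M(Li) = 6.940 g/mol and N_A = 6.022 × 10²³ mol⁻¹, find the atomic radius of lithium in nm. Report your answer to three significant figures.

0.152 nm

For a BCC cell (Z = 2), a³ = Z·M/(N_A·ρ) = 2 × 6.940 / (6.022 × 10²³ × 0.5280) = 4.365 × 10^-23 cm³, so a = 3.521 × 10^-8 cm = 0.3521 nm.
Atoms touch along the body diagonal, so √3·a = 4r, so r = 0.4330 × a = 0.152 nm.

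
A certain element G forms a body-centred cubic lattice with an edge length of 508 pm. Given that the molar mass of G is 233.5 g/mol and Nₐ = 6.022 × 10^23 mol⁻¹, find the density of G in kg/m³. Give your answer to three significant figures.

5920 kg/m³

A BCC unit cell contains Z = 2 atoms.
Cell volume: a³ = (508 pm)³ = (5.080 × 10^-8 cm)³ = 1.311 × 10^-22 cm³.
ρ = Z·M/(N_A·a³) = 2 × 233.5 / (6.022 × 10²³ × 1.311 × 10^-22) = 5.915 g/cm³ = 5920 kg/m³.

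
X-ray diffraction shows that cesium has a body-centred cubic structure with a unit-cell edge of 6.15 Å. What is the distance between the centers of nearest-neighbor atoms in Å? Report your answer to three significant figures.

5.33 Å

In a BCC structure, atoms touch along the body diagonal, so √3·a = 4r; the nearest-neighbor distance equals 2r = 0.8660·a.
d = 0.8660 × 6.15 = 5.33 Å.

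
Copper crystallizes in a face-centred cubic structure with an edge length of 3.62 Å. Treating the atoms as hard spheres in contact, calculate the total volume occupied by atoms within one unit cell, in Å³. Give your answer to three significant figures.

35.1 Å³

In an FCC lattice atoms touch along the face diagonal, so √2·a = 4r, so r = 0.3536a = 1.280 Å.
V_atoms = Z × (4/3)πr³ = 4 × (4/3)π × (1.280)³ = 35.1 Å³.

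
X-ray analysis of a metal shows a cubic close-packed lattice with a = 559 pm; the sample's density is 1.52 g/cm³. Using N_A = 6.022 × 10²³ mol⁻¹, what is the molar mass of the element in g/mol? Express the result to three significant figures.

An FCC cell has Z = 4 atoms; a = 5.590 × 10^-8 cm.
M = ρ·N_A·a³/Z = 1.52 × 6.022 × 10²³ × 1.747 × 10^-22 / 4 = 40.0 g/mol.

40.0 g/mol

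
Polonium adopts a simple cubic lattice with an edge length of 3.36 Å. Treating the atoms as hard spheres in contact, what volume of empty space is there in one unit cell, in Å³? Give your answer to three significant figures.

In a simple cubic lattice atoms touch along the cell edge, so a = 2r, so r = 0.5000a = 1.680 Å.
V_cell = a³ = 37.93 Å³; V_atoms = 1 × (4/3)πr³ = 19.86 Å³.
Empty space = 37.93 − 19.86 = 18.1 Å³.

18.1 Å³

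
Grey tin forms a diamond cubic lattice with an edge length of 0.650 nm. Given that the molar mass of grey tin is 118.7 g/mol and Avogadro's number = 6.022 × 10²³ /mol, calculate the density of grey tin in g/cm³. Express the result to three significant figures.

A diamond cubic unit cell contains Z = 8 atoms.
Cell volume: a³ = (0.650 nm)³ = (6.500 × 10^-8 cm)³ = 2.746 × 10^-22 cm³.
ρ = Z·M/(N_A·a³) = 8 × 118.7 / (6.022 × 10²³ × 2.746 × 10^-22) = 5.742 g/cm³.

5.74 g/cm³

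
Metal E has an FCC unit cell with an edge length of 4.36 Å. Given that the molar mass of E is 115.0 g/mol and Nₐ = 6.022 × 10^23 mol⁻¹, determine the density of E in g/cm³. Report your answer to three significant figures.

9.22 g/cm³

An FCC unit cell contains Z = 4 atoms.
Cell volume: a³ = (4.36 Å)³ = (4.360 × 10^-8 cm)³ = 8.288 × 10^-23 cm³.
ρ = Z·M/(N_A·a³) = 4 × 115.0 / (6.022 × 10²³ × 8.288 × 10^-23) = 9.216 g/cm³.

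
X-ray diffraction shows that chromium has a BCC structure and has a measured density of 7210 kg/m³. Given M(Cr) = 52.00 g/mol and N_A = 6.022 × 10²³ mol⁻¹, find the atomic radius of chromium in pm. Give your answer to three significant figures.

125 pm

For a BCC cell (Z = 2), a³ = Z·M/(N_A·ρ) = 2 × 52.00 / (6.022 × 10²³ × 7.210) = 2.395 × 10^-23 cm³, so a = 2.883 × 10^-8 cm = 288.3 pm.
Atoms touch along the body diagonal, so √3·a = 4r, so r = 0.4330 × a = 125 pm.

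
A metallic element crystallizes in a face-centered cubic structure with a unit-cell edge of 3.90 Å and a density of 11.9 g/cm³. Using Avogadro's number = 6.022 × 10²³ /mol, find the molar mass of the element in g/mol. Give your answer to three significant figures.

106 g/mol

An FCC cell has Z = 4 atoms; a = 3.900 × 10^-8 cm.
M = ρ·N_A·a³/Z = 11.9 × 6.022 × 10²³ × 5.932 × 10^-23 / 4 = 106 g/mol.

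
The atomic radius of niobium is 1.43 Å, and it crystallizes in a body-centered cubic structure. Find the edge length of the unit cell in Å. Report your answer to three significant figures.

3.30 Å

In a BCC lattice, atoms touch along the body diagonal, so √3·a = 4r.
a = 4r/√3 = 4 × 1.43 / 1.7321 = 3.30 Å.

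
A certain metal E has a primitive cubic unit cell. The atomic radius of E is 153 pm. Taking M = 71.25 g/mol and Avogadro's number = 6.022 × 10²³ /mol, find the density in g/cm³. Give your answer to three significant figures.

In a simple cubic lattice, atoms touch along the cell edge, so a = 2r, giving a = 306.0 pm = 3.060 × 10^-8 cm.
With Z = 1, ρ = Z·M/(N_A·a³) = 1 × 71.25 / (6.022 × 10²³ × 2.865 × 10^-23) = 4.129 g/cm³.

4.13 g/cm³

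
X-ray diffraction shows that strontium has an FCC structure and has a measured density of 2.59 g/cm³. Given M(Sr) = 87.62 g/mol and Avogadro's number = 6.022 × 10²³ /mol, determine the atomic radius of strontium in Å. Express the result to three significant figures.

For an FCC cell (Z = 4), a³ = Z·M/(N_A·ρ) = 4 × 87.62 / (6.022 × 10²³ × 2.590) = 2.247 × 10^-22 cm³, so a = 6.080 × 10^-8 cm = 6.080 Å.
Atoms touch along the face diagonal, so √2·a = 4r, so r = 0.3536 × a = 2.15 Å.

2.15 Å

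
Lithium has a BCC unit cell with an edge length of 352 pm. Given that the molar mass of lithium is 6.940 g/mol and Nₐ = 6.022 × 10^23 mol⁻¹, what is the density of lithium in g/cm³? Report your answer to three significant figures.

A BCC unit cell contains Z = 2 atoms.
Cell volume: a³ = (352 pm)³ = (3.520 × 10^-8 cm)³ = 4.361 × 10^-23 cm³.
ρ = Z·M/(N_A·a³) = 2 × 6.940 / (6.022 × 10²³ × 4.361 × 10^-23) = 0.5285 g/cm³.

0.528 g/cm³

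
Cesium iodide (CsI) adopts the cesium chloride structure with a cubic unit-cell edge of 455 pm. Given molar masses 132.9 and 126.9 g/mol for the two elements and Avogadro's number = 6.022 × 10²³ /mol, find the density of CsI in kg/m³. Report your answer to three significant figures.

The cesium chloride structure contains Z = 1 formula unit per cell; M(CsI) = 132.9 + 126.9 = 259.8 g/mol.
a³ = (4.550 × 10^-8 cm)³ = 9.420 × 10^-23 cm³.
ρ = 1 × 259.8 / (6.022 × 10²³ × 9.420 × 10^-23) = 4.580 g/cm³ = 4580 kg/m³.

4580 kg/m³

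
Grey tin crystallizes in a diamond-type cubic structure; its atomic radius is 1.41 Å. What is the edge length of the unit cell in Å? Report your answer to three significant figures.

6.51 Å

In a diamond cubic lattice, nearest neighbors lie along the body diagonal with √3·a = 8r.
a = 8r/√3 = 8 × 1.41 / 1.7321 = 6.51 Å.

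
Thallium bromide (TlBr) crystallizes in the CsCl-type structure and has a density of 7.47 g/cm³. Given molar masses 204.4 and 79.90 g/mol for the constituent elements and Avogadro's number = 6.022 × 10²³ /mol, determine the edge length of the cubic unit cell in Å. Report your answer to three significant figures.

M(TlBr) = 284.3 g/mol; Z = 1 formula unit per cell.
a³ = Z·M/(N_A·ρ) = 1 × 284.3 / (6.022 × 10²³ × 7.47) = 6.320 × 10^-23 cm³, so a = 3.983 × 10^-8 cm = 3.98 Å.

3.98 Å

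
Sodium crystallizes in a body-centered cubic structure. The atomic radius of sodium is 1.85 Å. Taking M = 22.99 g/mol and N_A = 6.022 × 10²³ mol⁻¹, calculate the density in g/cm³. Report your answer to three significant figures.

0.979 g/cm³

In a BCC lattice, atoms touch along the body diagonal, so √3·a = 4r, giving a = 4.272 Å = 4.272 × 10^-8 cm.
With Z = 2, ρ = Z·M/(N_A·a³) = 2 × 22.99 / (6.022 × 10²³ × 7.799 × 10^-23) = 0.9791 g/cm³.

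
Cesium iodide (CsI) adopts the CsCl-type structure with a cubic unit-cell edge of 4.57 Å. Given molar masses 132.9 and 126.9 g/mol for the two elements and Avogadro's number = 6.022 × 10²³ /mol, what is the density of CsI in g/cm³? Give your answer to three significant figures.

4.52 g/cm³

The CsCl-type structure contains Z = 1 formula unit per cell; M(CsI) = 132.9 + 126.9 = 259.8 g/mol.
a³ = (4.570 × 10^-8 cm)³ = 9.544 × 10^-23 cm³.
ρ = 1 × 259.8 / (6.022 × 10²³ × 9.544 × 10^-23) = 4.520 g/cm³.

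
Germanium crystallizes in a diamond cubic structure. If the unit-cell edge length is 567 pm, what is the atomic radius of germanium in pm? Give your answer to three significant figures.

In a diamond cubic lattice, nearest neighbors lie along the body diagonal with √3·a = 8r.
r = √3·a/8 = 1.7321 × 567 / 8 = 123 pm.

123 pm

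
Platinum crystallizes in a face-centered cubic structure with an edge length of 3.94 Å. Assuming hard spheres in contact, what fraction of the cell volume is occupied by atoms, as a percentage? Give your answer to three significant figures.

In an FCC lattice atoms touch along the face diagonal, so √2·a = 4r, so r = 0.3536a = 1.393 Å.
Packing fraction = Z·(4/3)πr³ / a³ = 4 × (4/3)π × (1.393)³ / (3.94)³ = 0.7405 = 74.0%.

74.0%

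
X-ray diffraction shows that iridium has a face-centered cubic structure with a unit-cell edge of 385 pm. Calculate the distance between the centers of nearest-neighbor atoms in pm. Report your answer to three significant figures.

272 pm

In an FCC structure, atoms touch along the face diagonal, so √2·a = 4r; the nearest-neighbor distance equals 2r = 0.7071·a.
d = 0.7071 × 385 = 272 pm.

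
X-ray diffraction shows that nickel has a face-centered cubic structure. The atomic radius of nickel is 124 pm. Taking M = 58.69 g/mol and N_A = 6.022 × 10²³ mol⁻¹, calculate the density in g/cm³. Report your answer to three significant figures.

9.04 g/cm³

In an FCC lattice, atoms touch along the face diagonal, so √2·a = 4r, giving a = 350.7 pm = 3.507 × 10^-8 cm.
With Z = 4, ρ = Z·M/(N_A·a³) = 4 × 58.69 / (6.022 × 10²³ × 4.314 × 10^-23) = 9.036 g/cm³.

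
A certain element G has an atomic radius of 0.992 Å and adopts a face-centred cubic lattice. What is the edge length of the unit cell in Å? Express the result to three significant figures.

In an FCC lattice, atoms touch along the face diagonal, so √2·a = 4r.
a = 4r/√2 = 4 × 0.992 / 1.4142 = 2.81 Å.

2.81 Å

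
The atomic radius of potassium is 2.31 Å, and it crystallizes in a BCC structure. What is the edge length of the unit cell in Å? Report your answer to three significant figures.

5.33 Å

In a BCC lattice, atoms touch along the body diagonal, so √3·a = 4r.
a = 4r/√3 = 4 × 2.31 / 1.7321 = 5.33 Å.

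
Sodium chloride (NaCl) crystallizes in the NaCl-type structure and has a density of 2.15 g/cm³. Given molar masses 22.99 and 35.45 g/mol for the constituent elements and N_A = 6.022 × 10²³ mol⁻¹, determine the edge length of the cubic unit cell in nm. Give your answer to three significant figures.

0.565 nm

M(NaCl) = 58.44 g/mol; Z = 4 formula units per cell.
a³ = Z·M/(N_A·ρ) = 4 × 58.44 / (6.022 × 10²³ × 2.15) = 1.805 × 10^-22 cm³, so a = 5.652 × 10^-8 cm = 0.565 nm.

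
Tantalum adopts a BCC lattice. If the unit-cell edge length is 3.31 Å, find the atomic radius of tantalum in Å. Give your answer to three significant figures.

In a BCC lattice, atoms touch along the body diagonal, so √3·a = 4r.
r = √3·a/4 = 1.7321 × 3.31 / 4 = 1.43 Å.

1.43 Å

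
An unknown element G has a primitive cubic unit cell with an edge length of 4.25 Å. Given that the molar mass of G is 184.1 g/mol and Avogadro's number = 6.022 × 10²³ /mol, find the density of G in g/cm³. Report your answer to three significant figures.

A simple cubic unit cell contains Z = 1 atom.
Cell volume: a³ = (4.25 Å)³ = (4.250 × 10^-8 cm)³ = 7.677 × 10^-23 cm³.
ρ = Z·M/(N_A·a³) = 1 × 184.1 / (6.022 × 10²³ × 7.677 × 10^-23) = 3.982 g/cm³.

3.98 g/cm³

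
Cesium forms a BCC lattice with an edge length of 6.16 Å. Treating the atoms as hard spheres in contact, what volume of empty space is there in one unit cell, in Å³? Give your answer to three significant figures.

In a BCC lattice atoms touch along the body diagonal, so √3·a = 4r, so r = 0.4330a = 2.667 Å.
V_cell = a³ = 233.7 Å³; V_atoms = 2 × (4/3)πr³ = 159.0 Å³.
Empty space = 233.7 − 159.0 = 74.8 Å³.

74.8 Å³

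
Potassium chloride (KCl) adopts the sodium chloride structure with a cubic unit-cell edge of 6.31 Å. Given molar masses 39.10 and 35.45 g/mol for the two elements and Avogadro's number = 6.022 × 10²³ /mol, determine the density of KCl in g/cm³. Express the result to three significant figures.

The sodium chloride structure contains Z = 4 formula units per cell; M(KCl) = 39.10 + 35.45 = 74.55 g/mol.
a³ = (6.310 × 10^-8 cm)³ = 2.512 × 10^-22 cm³.
ρ = 4 × 74.55 / (6.022 × 10²³ × 2.512 × 10^-22) = 1.971 g/cm³.

1.97 g/cm³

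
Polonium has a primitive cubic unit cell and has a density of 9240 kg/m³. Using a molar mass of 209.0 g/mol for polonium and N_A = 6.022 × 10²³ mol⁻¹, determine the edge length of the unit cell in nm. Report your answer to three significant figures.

0.335 nm

With Z = 1 atom per simple cubic cell, a³ = Z·M/(N_A·ρ) = 1 × 209.0 / (6.022 × 10²³ × 9.240 g/cm³) = 3.756 × 10^-23 cm³.
a = (3.756 × 10^-23)^(1/3) = 3.349 × 10^-8 cm = 0.335 nm.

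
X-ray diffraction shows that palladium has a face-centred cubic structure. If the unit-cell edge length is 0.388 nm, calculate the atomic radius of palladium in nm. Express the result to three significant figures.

In an FCC lattice, atoms touch along the face diagonal, so √2·a = 4r.
r = √2·a/4 = 1.4142 × 0.388 / 4 = 0.137 nm.

0.137 nm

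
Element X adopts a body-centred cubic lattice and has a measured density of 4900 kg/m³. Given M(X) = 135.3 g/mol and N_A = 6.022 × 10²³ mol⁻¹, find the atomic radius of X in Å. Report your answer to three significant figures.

1.95 Å

For a BCC cell (Z = 2), a³ = Z·M/(N_A·ρ) = 2 × 135.3 / (6.022 × 10²³ × 4.900) = 9.170 × 10^-23 cm³, so a = 4.510 × 10^-8 cm = 4.510 Å.
Atoms touch along the body diagonal, so √3·a = 4r, so r = 0.4330 × a = 1.95 Å.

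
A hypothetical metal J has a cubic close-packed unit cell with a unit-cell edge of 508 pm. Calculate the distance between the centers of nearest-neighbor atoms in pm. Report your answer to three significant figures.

In an FCC structure, atoms touch along the face diagonal, so √2·a = 4r; the nearest-neighbor distance equals 2r = 0.7071·a.
d = 0.7071 × 508 = 359 pm.

359 pm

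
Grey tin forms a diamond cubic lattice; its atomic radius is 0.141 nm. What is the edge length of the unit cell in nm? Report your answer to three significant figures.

In a diamond cubic lattice, nearest neighbors lie along the body diagonal with √3·a = 8r.
a = 8r/√3 = 8 × 0.141 / 1.7321 = 0.651 nm.

0.651 nm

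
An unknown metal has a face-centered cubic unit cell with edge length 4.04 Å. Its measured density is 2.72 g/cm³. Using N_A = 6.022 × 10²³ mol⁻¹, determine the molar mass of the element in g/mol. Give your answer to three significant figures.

An FCC cell has Z = 4 atoms; a = 4.040 × 10^-8 cm.
M = ρ·N_A·a³/Z = 2.72 × 6.022 × 10²³ × 6.594 × 10^-23 / 4 = 27.0 g/mol.

27.0 g/mol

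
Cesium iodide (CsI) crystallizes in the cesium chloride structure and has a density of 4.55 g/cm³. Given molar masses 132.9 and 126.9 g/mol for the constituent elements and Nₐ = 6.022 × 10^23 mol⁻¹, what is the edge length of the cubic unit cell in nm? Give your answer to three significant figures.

M(CsI) = 259.8 g/mol; Z = 1 formula unit per cell.
a³ = Z·M/(N_A·ρ) = 1 × 259.8 / (6.022 × 10²³ × 4.55) = 9.482 × 10^-23 cm³, so a = 4.560 × 10^-8 cm = 0.456 nm.

0.456 nm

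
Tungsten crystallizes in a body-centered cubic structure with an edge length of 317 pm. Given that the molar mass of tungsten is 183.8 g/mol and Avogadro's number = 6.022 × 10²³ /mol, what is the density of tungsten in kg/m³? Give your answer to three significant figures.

19200 kg/m³

A BCC unit cell contains Z = 2 atoms.
Cell volume: a³ = (317 pm)³ = (3.170 × 10^-8 cm)³ = 3.186 × 10^-23 cm³.
ρ = Z·M/(N_A·a³) = 2 × 183.8 / (6.022 × 10²³ × 3.186 × 10^-23) = 19.16 g/cm³ = 19200 kg/m³.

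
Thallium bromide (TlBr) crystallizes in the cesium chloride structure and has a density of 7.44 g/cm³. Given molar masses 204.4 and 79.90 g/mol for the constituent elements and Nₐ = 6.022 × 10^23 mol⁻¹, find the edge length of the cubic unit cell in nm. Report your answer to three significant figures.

0.399 nm

M(TlBr) = 284.3 g/mol; Z = 1 formula unit per cell.
a³ = Z·M/(N_A·ρ) = 1 × 284.3 / (6.022 × 10²³ × 7.44) = 6.345 × 10^-23 cm³, so a = 3.989 × 10^-8 cm = 0.399 nm.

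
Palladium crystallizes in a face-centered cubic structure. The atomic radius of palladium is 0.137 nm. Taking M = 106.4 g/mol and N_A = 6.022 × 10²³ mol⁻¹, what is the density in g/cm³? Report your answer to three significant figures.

12.1 g/cm³

In an FCC lattice, atoms touch along the face diagonal, so √2·a = 4r, giving a = 0.3875 nm = 3.875 × 10^-8 cm.
With Z = 4, ρ = Z·M/(N_A·a³) = 4 × 106.4 / (6.022 × 10²³ × 5.818 × 10^-23) = 12.15 g/cm³.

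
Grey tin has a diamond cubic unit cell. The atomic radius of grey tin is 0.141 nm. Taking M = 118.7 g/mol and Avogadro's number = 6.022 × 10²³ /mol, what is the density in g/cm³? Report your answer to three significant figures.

In a diamond cubic lattice, nearest neighbors lie along the body diagonal with √3·a = 8r, giving a = 0.6513 nm = 6.513 × 10^-8 cm.
With Z = 8, ρ = Z·M/(N_A·a³) = 8 × 118.7 / (6.022 × 10²³ × 2.762 × 10^-22) = 5.709 g/cm³.

5.71 g/cm³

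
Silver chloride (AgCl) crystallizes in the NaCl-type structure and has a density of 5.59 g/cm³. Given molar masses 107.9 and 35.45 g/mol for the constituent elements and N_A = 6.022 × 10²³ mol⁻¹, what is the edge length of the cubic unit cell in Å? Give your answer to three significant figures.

M(AgCl) = 143.35 g/mol; Z = 4 formula units per cell.
a³ = Z·M/(N_A·ρ) = 4 × 143.35 / (6.022 × 10²³ × 5.59) = 1.703 × 10^-22 cm³, so a = 5.543 × 10^-8 cm = 5.54 Å.

5.54 Å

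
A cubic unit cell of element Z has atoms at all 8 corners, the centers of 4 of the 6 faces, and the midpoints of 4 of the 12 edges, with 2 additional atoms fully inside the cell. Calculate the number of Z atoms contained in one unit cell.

6

Corner atoms are shared by 8 cells (1/8 each), face atoms by 2 (1/2 each), edge atoms by 4 (1/4 each), interior atoms are unshared.
Net atoms = 8 × 1/8 + 4 × 1/2 + 4 × 1/4 + 2 = 1 + 2 + 1 + 2 = 6.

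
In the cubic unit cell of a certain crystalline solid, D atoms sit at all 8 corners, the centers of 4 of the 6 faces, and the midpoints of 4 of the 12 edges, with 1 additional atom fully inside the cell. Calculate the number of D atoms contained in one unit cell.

5

Corner atoms are shared by 8 cells (1/8 each), face atoms by 2 (1/2 each), edge atoms by 4 (1/4 each), interior atoms are unshared.
Net atoms = 8 × 1/8 + 4 × 1/2 + 4 × 1/4 + 1 = 1 + 2 + 1 + 1 = 5.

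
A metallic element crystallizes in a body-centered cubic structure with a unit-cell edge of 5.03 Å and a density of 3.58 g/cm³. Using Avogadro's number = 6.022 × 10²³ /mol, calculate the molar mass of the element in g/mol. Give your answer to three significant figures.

137 g/mol

A BCC cell has Z = 2 atoms; a = 5.030 × 10^-8 cm.
M = ρ·N_A·a³/Z = 3.58 × 6.022 × 10²³ × 1.273 × 10^-22 / 2 = 137 g/mol.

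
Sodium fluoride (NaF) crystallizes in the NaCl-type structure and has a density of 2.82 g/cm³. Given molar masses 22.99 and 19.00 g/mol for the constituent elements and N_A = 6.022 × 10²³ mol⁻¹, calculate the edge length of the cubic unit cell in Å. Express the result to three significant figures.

4.62 Å

M(NaF) = 41.99 g/mol; Z = 4 formula units per cell.
a³ = Z·M/(N_A·ρ) = 4 × 41.99 / (6.022 × 10²³ × 2.82) = 9.890 × 10^-23 cm³, so a = 4.625 × 10^-8 cm = 4.62 Å.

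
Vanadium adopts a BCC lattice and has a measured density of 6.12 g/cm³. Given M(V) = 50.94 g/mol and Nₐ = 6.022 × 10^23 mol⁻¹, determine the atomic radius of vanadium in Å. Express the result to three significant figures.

1.31 Å

For a BCC cell (Z = 2), a³ = Z·M/(N_A·ρ) = 2 × 50.94 / (6.022 × 10²³ × 6.120) = 2.764 × 10^-23 cm³, so a = 3.024 × 10^-8 cm = 3.024 Å.
Atoms touch along the body diagonal, so √3·a = 4r, so r = 0.4330 × a = 1.31 Å.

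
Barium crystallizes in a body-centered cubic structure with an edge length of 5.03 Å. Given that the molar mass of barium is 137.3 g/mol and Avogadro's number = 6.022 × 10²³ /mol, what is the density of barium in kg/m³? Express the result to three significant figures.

A BCC unit cell contains Z = 2 atoms.
Cell volume: a³ = (5.03 Å)³ = (5.030 × 10^-8 cm)³ = 1.273 × 10^-22 cm³.
ρ = Z·M/(N_A·a³) = 2 × 137.3 / (6.022 × 10²³ × 1.273 × 10^-22) = 3.583 g/cm³ = 3580 kg/m³.

3580 kg/m³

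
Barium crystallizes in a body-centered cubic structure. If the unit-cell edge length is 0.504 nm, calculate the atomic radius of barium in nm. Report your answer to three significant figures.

In a BCC lattice, atoms touch along the body diagonal, so √3·a = 4r.
r = √3·a/4 = 1.7321 × 0.504 / 4 = 0.218 nm.

0.218 nm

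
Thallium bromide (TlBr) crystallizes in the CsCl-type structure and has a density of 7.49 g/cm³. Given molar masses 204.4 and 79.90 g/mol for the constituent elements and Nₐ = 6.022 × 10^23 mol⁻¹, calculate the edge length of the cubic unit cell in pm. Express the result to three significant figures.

M(TlBr) = 284.3 g/mol; Z = 1 formula unit per cell.
a³ = Z·M/(N_A·ρ) = 1 × 284.3 / (6.022 × 10²³ × 7.49) = 6.303 × 10^-23 cm³, so a = 3.980 × 10^-8 cm = 398 pm.

398 pm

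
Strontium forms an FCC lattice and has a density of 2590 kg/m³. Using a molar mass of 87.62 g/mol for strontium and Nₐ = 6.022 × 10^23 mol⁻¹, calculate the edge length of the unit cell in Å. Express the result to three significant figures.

6.08 Å

With Z = 4 atoms per FCC cell, a³ = Z·M/(N_A·ρ) = 4 × 87.62 / (6.022 × 10²³ × 2.590 g/cm³) = 2.247 × 10^-22 cm³.
a = (2.247 × 10^-22)^(1/3) = 6.080 × 10^-8 cm = 6.08 Å.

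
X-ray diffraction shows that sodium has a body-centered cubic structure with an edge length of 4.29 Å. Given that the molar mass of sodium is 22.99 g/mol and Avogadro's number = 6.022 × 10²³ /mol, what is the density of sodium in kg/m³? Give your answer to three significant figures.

967 kg/m³

A BCC unit cell contains Z = 2 atoms.
Cell volume: a³ = (4.29 Å)³ = (4.290 × 10^-8 cm)³ = 7.895 × 10^-23 cm³.
ρ = Z·M/(N_A·a³) = 2 × 22.99 / (6.022 × 10²³ × 7.895 × 10^-23) = 0.9671 g/cm³ = 967 kg/m³.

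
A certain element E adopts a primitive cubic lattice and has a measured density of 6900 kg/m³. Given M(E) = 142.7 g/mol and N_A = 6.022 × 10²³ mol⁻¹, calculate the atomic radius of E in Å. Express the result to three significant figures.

1.63 Å

For a simple cubic cell (Z = 1), a³ = Z·M/(N_A·ρ) = 1 × 142.7 / (6.022 × 10²³ × 6.900) = 3.434 × 10^-23 cm³, so a = 3.250 × 10^-8 cm = 3.250 Å.
Atoms touch along the cell edge, so a = 2r, so r = 0.5000 × a = 1.63 Å.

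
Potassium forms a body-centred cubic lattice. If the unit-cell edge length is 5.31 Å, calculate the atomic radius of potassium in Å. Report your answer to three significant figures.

In a BCC lattice, atoms touch along the body diagonal, so √3·a = 4r.
r = √3·a/4 = 1.7321 × 5.31 / 4 = 2.30 Å.

2.30 Å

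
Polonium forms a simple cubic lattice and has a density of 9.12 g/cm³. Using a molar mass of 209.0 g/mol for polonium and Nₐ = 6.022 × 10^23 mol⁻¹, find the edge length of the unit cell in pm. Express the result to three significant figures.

336 pm

With Z = 1 atom per simple cubic cell, a³ = Z·M/(N_A·ρ) = 1 × 209.0 / (6.022 × 10²³ × 9.120 g/cm³) = 3.805 × 10^-23 cm³.
a = (3.805 × 10^-23)^(1/3) = 3.364 × 10^-8 cm = 336 pm.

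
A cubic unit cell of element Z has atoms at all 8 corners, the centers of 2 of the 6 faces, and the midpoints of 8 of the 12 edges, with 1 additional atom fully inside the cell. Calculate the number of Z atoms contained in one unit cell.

Corner atoms are shared by 8 cells (1/8 each), face atoms by 2 (1/2 each), edge atoms by 4 (1/4 each), interior atoms are unshared.
Net atoms = 8 × 1/8 + 2 × 1/2 + 8 × 1/4 + 1 = 1 + 1 + 2 + 1 = 5.

5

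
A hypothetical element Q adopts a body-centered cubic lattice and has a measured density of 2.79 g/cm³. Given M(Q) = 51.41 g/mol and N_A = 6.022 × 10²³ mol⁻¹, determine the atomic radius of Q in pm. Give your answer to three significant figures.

171 pm

For a BCC cell (Z = 2), a³ = Z·M/(N_A·ρ) = 2 × 51.41 / (6.022 × 10²³ × 2.790) = 6.120 × 10^-23 cm³, so a = 3.941 × 10^-8 cm = 394.1 pm.
Atoms touch along the body diagonal, so √3·a = 4r, so r = 0.4330 × a = 171 pm.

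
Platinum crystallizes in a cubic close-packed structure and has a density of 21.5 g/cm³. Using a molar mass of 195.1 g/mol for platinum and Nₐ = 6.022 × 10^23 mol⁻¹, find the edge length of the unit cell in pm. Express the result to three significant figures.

392 pm

With Z = 4 atoms per FCC cell, a³ = Z·M/(N_A·ρ) = 4 × 195.1 / (6.022 × 10²³ × 21.50 g/cm³) = 6.028 × 10^-23 cm³.
a = (6.028 × 10^-23)^(1/3) = 3.921 × 10^-8 cm = 392 pm.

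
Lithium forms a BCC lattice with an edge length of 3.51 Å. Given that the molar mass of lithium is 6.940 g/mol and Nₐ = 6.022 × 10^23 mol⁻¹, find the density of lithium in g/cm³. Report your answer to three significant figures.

A BCC unit cell contains Z = 2 atoms.
Cell volume: a³ = (3.51 Å)³ = (3.510 × 10^-8 cm)³ = 4.324 × 10^-23 cm³.
ρ = Z·M/(N_A·a³) = 2 × 6.940 / (6.022 × 10²³ × 4.324 × 10^-23) = 0.5330 g/cm³.

0.533 g/cm³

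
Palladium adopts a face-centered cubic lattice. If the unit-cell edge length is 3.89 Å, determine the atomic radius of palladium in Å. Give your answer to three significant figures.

In an FCC lattice, atoms touch along the face diagonal, so √2·a = 4r.
r = √2·a/4 = 1.4142 × 3.89 / 4 = 1.38 Å.

1.38 Å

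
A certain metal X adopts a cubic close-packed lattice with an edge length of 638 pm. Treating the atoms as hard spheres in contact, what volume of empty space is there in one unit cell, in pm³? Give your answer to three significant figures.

6.74 × 10^7 pm³

In an FCC lattice atoms touch along the face diagonal, so √2·a = 4r, so r = 0.3536a = 225.6 pm.
V_cell = a³ = 2.597 × 10^8 pm³; V_atoms = 4 × (4/3)πr³ = 1.923 × 10^8 pm³.
Empty space = 2.597 × 10^8 − 1.923 × 10^8 = 6.74 × 10^7 pm³.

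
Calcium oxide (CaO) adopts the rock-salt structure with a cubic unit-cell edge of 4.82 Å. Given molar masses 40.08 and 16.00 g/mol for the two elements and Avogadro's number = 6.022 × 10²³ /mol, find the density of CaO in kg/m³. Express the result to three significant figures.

3330 kg/m³

The rock-salt structure contains Z = 4 formula units per cell; M(CaO) = 40.08 + 16.00 = 56.08 g/mol.
a³ = (4.820 × 10^-8 cm)³ = 1.120 × 10^-22 cm³.
ρ = 4 × 56.08 / (6.022 × 10²³ × 1.120 × 10^-22) = 3.326 g/cm³ = 3330 kg/m³.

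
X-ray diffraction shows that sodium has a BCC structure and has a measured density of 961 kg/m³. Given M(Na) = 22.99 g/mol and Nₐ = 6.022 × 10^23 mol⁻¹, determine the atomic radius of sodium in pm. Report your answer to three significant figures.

186 pm

For a BCC cell (Z = 2), a³ = Z·M/(N_A·ρ) = 2 × 22.99 / (6.022 × 10²³ × 0.9610) = 7.945 × 10^-23 cm³, so a = 4.299 × 10^-8 cm = 429.9 pm.
Atoms touch along the body diagonal, so √3·a = 4r, so r = 0.4330 × a = 186 pm.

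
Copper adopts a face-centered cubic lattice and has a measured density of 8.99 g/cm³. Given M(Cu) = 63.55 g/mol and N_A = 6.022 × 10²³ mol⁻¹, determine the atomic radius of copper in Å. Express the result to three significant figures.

1.28 Å

For an FCC cell (Z = 4), a³ = Z·M/(N_A·ρ) = 4 × 63.55 / (6.022 × 10²³ × 8.990) = 4.695 × 10^-23 cm³, so a = 3.608 × 10^-8 cm = 3.608 Å.
Atoms touch along the face diagonal, so √2·a = 4r, so r = 0.3536 × a = 1.28 Å.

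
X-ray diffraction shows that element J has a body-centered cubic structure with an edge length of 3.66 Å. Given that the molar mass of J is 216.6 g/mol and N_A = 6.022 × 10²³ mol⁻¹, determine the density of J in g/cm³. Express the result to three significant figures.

A BCC unit cell contains Z = 2 atoms.
Cell volume: a³ = (3.66 Å)³ = (3.660 × 10^-8 cm)³ = 4.903 × 10^-23 cm³.
ρ = Z·M/(N_A·a³) = 2 × 216.6 / (6.022 × 10²³ × 4.903 × 10^-23) = 14.67 g/cm³.

14.7 g/cm³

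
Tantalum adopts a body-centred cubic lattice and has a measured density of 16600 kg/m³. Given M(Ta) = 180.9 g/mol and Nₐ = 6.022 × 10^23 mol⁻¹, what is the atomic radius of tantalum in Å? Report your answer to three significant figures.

For a BCC cell (Z = 2), a³ = Z·M/(N_A·ρ) = 2 × 180.9 / (6.022 × 10²³ × 16.60) = 3.619 × 10^-23 cm³, so a = 3.308 × 10^-8 cm = 3.308 Å.
Atoms touch along the body diagonal, so √3·a = 4r, so r = 0.4330 × a = 1.43 Å.

1.43 Å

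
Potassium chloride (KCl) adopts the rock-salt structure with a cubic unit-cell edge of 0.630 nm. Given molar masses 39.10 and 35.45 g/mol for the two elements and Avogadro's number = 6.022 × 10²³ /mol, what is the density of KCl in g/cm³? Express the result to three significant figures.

1.98 g/cm³

The rock-salt structure contains Z = 4 formula units per cell; M(KCl) = 39.10 + 35.45 = 74.55 g/mol.
a³ = (6.300 × 10^-8 cm)³ = 2.500 × 10^-22 cm³.
ρ = 4 × 74.55 / (6.022 × 10²³ × 2.500 × 10^-22) = 1.980 g/cm³.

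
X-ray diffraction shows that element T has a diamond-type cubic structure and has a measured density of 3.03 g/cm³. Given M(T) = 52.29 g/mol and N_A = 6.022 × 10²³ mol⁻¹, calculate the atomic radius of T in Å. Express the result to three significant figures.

For a diamond cubic cell (Z = 8), a³ = Z·M/(N_A·ρ) = 8 × 52.29 / (6.022 × 10²³ × 3.030) = 2.293 × 10^-22 cm³, so a = 6.120 × 10^-8 cm = 6.120 Å.
Nearest neighbors lie along the body diagonal with √3·a = 8r, so r = 0.2165 × a = 1.33 Å.

1.33 Å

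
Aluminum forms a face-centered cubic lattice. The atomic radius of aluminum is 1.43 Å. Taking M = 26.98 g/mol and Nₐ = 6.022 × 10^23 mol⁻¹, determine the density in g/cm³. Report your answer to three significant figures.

In an FCC lattice, atoms touch along the face diagonal, so √2·a = 4r, giving a = 4.045 Å = 4.045 × 10^-8 cm.
With Z = 4, ρ = Z·M/(N_A·a³) = 4 × 26.98 / (6.022 × 10²³ × 6.617 × 10^-23) = 2.708 g/cm³.

2.71 g/cm³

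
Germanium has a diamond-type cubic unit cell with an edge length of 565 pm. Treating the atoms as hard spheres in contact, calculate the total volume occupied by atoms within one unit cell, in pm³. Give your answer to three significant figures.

6.13 × 10^7 pm³

In a diamond cubic lattice nearest neighbors lie along the body diagonal with √3·a = 8r, so r = 0.2165a = 122.3 pm.
V_atoms = Z × (4/3)πr³ = 8 × (4/3)π × (122.3)³ = 6.13 × 10^7 pm³.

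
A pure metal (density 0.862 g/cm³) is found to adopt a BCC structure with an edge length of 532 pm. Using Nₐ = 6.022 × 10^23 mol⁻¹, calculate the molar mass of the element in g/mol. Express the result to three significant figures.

A BCC cell has Z = 2 atoms; a = 5.320 × 10^-8 cm.
M = ρ·N_A·a³/Z = 0.862 × 6.022 × 10²³ × 1.506 × 10^-22 / 2 = 39.1 g/mol.

39.1 g/mol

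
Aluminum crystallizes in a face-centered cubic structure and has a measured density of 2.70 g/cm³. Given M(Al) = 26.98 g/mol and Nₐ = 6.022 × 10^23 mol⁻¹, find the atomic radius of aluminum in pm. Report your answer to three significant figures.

For an FCC cell (Z = 4), a³ = Z·M/(N_A·ρ) = 4 × 26.98 / (6.022 × 10²³ × 2.700) = 6.637 × 10^-23 cm³, so a = 4.049 × 10^-8 cm = 404.9 pm.
Atoms touch along the face diagonal, so √2·a = 4r, so r = 0.3536 × a = 143 pm.

143 pm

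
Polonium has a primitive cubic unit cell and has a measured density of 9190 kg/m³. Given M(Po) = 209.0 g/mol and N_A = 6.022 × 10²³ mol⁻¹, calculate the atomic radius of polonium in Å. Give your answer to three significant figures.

1.68 Å

For a simple cubic cell (Z = 1), a³ = Z·M/(N_A·ρ) = 1 × 209.0 / (6.022 × 10²³ × 9.190) = 3.777 × 10^-23 cm³, so a = 3.355 × 10^-8 cm = 3.355 Å.
Atoms touch along the cell edge, so a = 2r, so r = 0.5000 × a = 1.68 Å.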